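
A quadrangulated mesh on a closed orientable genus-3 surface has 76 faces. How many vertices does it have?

χ = 2 − 2·3 = -4, and every face is a square so 4F = 2E.
E = 4·76/2 = 152. Then V = -4 + E − F = -4 + 152 − 76 = 72.

72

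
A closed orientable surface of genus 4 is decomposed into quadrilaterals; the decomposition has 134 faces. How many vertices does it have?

128

χ = 2 − 2·4 = -6, and every face is a square so 4F = 2E.
E = 4·134/2 = 268. Then V = -6 + E − F = -6 + 268 − 134 = 128.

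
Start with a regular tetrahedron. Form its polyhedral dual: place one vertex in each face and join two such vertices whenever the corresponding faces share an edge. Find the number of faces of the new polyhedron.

The base solid has V = 4, E = 6, F = 4.
The dual swaps V and F and preserves E: V′ = F = 4, E′ = E = 6, F′ = V = 4.

4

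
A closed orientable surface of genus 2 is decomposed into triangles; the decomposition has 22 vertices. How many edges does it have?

72

χ = 2 − 2·2 = -2, and every face is a triangle so 3F = 2E.
V − E + F = -2 with E = 3F/2 gives 22 − (3/2 − 1)·F = -2, so F = 48 and E = 72.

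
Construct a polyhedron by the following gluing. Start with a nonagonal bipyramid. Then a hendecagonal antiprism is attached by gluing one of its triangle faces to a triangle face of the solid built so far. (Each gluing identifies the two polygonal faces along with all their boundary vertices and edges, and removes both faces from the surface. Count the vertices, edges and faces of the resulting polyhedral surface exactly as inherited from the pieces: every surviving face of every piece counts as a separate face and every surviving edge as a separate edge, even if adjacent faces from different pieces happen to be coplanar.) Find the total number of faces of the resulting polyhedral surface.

40

A nonagonal bipyramid: V=11, E=27, F=18.
Attach a hendecagonal antiprism (V=22, E=44, F=24) along a 3-gon: merge 3 vertices and 3 edges, delete both glued faces → V=30, E=68, F=40.
Check: V − E + F = 30 − 68 + 40 = 2.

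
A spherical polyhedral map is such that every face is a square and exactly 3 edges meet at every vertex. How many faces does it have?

Each face has 4 edges and each edge borders two faces, so 2E = 4F.
Each vertex has degree 3, so 3V = 2E and hence V = 4F/3.
Euler: V − E + F = 2 ⇒ (4F/3) − (4F/2) + F = 2.
Multiply by 6: (8 − 12 + 6)F = 12, i.e. 2F = 12.
So F = 6, E = 4·6/2 = 12, V = 4·6/3 = 8.

6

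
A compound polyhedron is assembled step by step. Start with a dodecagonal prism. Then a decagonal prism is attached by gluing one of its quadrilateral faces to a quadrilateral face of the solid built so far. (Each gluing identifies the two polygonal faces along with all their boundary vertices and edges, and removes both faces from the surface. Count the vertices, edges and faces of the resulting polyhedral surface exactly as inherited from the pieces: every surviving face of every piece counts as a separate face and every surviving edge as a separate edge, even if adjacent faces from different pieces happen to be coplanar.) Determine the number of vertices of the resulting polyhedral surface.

A dodecagonal prism: V=24, E=36, F=14.
Attach a decagonal prism (V=20, E=30, F=12) along a 4-gon: merge 4 vertices and 4 edges, delete both glued faces → V=40, E=62, F=24.
Check: V − E + F = 40 − 62 + 24 = 2.

40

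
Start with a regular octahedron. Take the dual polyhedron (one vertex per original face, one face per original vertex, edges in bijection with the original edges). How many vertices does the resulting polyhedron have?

The base solid has V = 6, E = 12, F = 8.
The dual swaps V and F and preserves E: V′ = F = 8, E′ = E = 12, F′ = V = 6.

8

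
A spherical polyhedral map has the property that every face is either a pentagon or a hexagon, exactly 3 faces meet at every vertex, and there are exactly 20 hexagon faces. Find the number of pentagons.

12

Let x be the number of pentagons; then F = 20 + x.
Edge–face incidences: 2E = 6·20 + 5·x = 120 + 5x.
Every vertex has degree 3, so 3V = 2E.
Euler: V − E + F = 2 ⇒ (2E)/3 − E + (20 + x) = 2.
Multiply by 6: 2·(2E) − 3·(2E) + 6·(20 + x) = 12, i.e. 120 + 6x − (120 + 5x) = 12.
Collecting terms: x = 12.
Then 2E = 120 + 5·12 = 180, so E = 90, V = 2E/3 = 60, F = 20 + 12 = 32.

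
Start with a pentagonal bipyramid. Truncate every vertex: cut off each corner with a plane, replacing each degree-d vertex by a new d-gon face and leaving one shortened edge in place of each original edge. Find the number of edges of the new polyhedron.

The base solid has V = 7, E = 15, F = 10.
Truncation replaces each original edge-end by a new vertex, so V′ = 2E = 30.
Each original edge survives, and each old vertex of degree d contributes d new edges; summing degrees gives Σd = 2E, so E′ = E + 2E = 3E = 45.
Each original face survives and each original vertex becomes one new face: F′ = F + V = 17.

45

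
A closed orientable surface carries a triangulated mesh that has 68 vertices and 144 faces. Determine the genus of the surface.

3

Every face is a triangle, so 2E = 3·144 = 432, giving E = 216.
χ = V − E + F = 68 − 216 + 144 = -4.
For a closed orientable surface χ = 2 − 2g, so g = (2 − (-4))/2 = 3.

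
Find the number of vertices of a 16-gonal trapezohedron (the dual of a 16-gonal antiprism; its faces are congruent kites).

34

The n-trapezohedron (dual of the n-antiprism) has V = 2·16 + 2 = 34, E = 4·16 = 64, F = 2·16 = 32.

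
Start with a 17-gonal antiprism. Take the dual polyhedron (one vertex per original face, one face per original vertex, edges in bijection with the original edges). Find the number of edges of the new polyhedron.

68

The base solid has V = 34, E = 68, F = 36.
The dual swaps V and F and preserves E: V′ = F = 36, E′ = E = 68, F′ = V = 34.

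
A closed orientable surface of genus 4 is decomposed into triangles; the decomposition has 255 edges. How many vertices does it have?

79

χ = 2 − 2·4 = -6, and every face is a triangle so 3F = 2E.
F = 2E/3 = 170. Then V = -6 + E − F = -6 + 255 − 170 = 79.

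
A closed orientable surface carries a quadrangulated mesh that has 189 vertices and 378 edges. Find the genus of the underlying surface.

1

Every face is a square and each edge borders two faces, so 4F = 2·378, giving F = 189.
χ = V − E + F = 189 − 378 + 189 = 0.
For a closed orientable surface χ = 2 − 2g, so g = (2 − (0))/2 = 1.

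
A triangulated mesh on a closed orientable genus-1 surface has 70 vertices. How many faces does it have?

χ = 2 − 2·1 = 0, and every face is a triangle so 3F = 2E.
V − E + F = 0 with E = 3F/2 gives 70 − (3/2 − 1)·F = 0, so F = 140 and E = 210.

140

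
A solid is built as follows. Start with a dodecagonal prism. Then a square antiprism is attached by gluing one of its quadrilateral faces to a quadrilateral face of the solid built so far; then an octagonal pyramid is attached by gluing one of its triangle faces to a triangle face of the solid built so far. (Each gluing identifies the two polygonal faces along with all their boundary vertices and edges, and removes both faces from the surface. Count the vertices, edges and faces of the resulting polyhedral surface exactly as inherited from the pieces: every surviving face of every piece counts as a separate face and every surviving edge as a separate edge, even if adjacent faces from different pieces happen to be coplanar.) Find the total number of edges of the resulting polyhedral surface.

61

A dodecagonal prism: V=24, E=36, F=14.
Attach a square antiprism (V=8, E=16, F=10) along a 4-gon: merge 4 vertices and 4 edges, delete both glued faces → V=28, E=48, F=22.
Attach an octagonal pyramid (V=9, E=16, F=9) along a 3-gon: merge 3 vertices and 3 edges, delete both glued faces → V=34, E=61, F=29.
Check: V − E + F = 34 − 61 + 29 = 2.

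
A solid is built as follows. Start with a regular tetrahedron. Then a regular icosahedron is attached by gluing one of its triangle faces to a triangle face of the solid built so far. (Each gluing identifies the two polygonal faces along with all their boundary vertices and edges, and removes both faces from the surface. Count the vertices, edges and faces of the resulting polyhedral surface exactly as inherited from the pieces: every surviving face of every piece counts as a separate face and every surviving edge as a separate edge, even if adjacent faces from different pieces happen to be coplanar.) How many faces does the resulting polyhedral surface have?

A regular tetrahedron: V=4, E=6, F=4.
Attach a regular icosahedron (V=12, E=30, F=20) along a 3-gon: merge 3 vertices and 3 edges, delete both glued faces → V=13, E=33, F=22.
Check: V − E + F = 13 − 33 + 22 = 2.

22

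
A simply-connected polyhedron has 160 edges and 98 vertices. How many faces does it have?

Here V − E + F = 2.
F = 2 − V + E = 2 − 98 + 160 = 64.

64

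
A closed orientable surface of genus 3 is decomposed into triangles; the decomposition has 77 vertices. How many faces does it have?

χ = 2 − 2·3 = -4, and every face is a triangle so 3F = 2E.
V − E + F = -4 with E = 3F/2 gives 77 − (3/2 − 1)·F = -4, so F = 162 and E = 243.

162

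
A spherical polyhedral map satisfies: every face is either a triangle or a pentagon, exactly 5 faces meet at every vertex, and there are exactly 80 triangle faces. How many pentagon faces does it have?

12

Let x be the number of pentagons; then F = 80 + x.
Edge–face incidences: 2E = 3·80 + 5·x = 240 + 5x.
Every vertex has degree 5, so 5V = 2E.
Euler: V − E + F = 2 ⇒ (2E)/5 − E + (80 + x) = 2.
Multiply by 10: 2·(2E) − 5·(2E) + 10·(80 + x) = 20, i.e. 800 + 10x − 3·(240 + 5x) = 20.
Collecting terms: −5x + 80 = 20, so −5x = −60, so x = 12.
Then 2E = 240 + 5·12 = 300, so E = 150, V = 2E/5 = 60, F = 80 + 12 = 92.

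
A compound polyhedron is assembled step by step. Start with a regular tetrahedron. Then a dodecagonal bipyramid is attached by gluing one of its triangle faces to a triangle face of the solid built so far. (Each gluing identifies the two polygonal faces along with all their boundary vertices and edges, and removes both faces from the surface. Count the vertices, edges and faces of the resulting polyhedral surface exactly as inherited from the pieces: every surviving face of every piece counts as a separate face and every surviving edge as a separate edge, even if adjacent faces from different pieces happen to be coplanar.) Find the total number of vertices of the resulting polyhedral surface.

15

A regular tetrahedron: V=4, E=6, F=4.
Attach a dodecagonal bipyramid (V=14, E=36, F=24) along a 3-gon: merge 3 vertices and 3 edges, delete both glued faces → V=15, E=39, F=26.
Check: V − E + F = 15 − 39 + 26 = 2.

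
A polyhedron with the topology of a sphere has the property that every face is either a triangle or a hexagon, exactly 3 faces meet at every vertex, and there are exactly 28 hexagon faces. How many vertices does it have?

60

Let x be the number of triangles; then F = 28 + x.
Edge–face incidences: 2E = 6·28 + 3·x = 168 + 3x.
Every vertex has degree 3, so 3V = 2E.
Euler: V − E + F = 2 ⇒ (2E)/3 − E + (28 + x) = 2.
Multiply by 6: 2·(2E) − 3·(2E) + 6·(28 + x) = 12, i.e. 168 + 6x − (168 + 3x) = 12.
Collecting terms: 3x = 12, so x = 4.
Then 2E = 168 + 3·4 = 180, so E = 90, V = 2E/3 = 60, F = 28 + 4 = 32.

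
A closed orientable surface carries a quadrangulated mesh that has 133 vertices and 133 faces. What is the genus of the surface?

Every face is a square, so 2E = 4·133 = 532, giving E = 266.
χ = V − E + F = 133 − 266 + 133 = 0.
For a closed orientable surface χ = 2 − 2g, so g = (2 − (0))/2 = 1.

1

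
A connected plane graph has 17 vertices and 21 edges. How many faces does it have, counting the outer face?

6

Euler's formula for a connected plane graph: V − E + F = 2, so F = 2 − 17 + 21 = 6.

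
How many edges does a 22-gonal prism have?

66

A prism on an n-gon has two n-gon bases and n rectangular sides: V = 2·22 = 44, E = 3·22 = 66, F = 22 + 2 = 24.
Check: V − E + F = 44 − 66 + 24 = 2.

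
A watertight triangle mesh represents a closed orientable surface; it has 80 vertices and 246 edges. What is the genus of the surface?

Every face is a triangle and each edge borders two faces, so 3F = 2·246, giving F = 164.
χ = V − E + F = 80 − 246 + 164 = -2.
For a closed orientable surface χ = 2 − 2g, so g = (2 − (-2))/2 = 2.

2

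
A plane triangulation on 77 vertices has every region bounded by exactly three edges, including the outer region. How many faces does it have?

In a plane triangulation 3F = 2E and V − E + F = 2, so F = 2V − 4 = 2·77 − 4 = 150.

150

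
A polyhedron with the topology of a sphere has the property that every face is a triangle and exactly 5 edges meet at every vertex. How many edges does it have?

Each face has 3 edges and each edge borders two faces, so 2E = 3F.
Each vertex has degree 5, so 5V = 2E and hence V = 3F/5.
Euler: V − E + F = 2 ⇒ (3F/5) − (3F/2) + F = 2.
Multiply by 10: (6 − 15 + 10)F = 20, i.e. 1F = 20.
So F = 20, E = 3·20/2 = 30, V = 3·20/5 = 12.

30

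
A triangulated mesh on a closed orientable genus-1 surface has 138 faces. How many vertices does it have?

χ = 2 − 2·1 = 0, and every face is a triangle so 3F = 2E.
E = 3·138/2 = 207. Then V = 0 + E − F = 0 + 207 − 138 = 69.

69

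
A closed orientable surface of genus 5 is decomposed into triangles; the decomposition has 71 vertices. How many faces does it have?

158

χ = 2 − 2·5 = -8, and every face is a triangle so 3F = 2E.
V − E + F = -8 with E = 3F/2 gives 71 − (3/2 − 1)·F = -8, so F = 158 and E = 237.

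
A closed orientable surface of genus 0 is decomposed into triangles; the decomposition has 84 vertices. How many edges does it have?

246

χ = 2 − 2·0 = 2, and every face is a triangle so 3F = 2E.
V − E + F = 2 with E = 3F/2 gives 84 − (3/2 − 1)·F = 2, so F = 164 and E = 246.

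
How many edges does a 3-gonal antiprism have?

12

An antiprism on an n-gon has two n-gon caps and 2n triangles: V = 2·3 = 6, E = 4·3 = 12, F = 2·3 + 2 = 8.
Check: V − E + F = 6 − 12 + 8 = 2.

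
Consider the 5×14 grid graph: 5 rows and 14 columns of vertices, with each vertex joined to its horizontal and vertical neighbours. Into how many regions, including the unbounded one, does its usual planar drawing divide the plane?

53

The grid has V = 5·14 = 70 vertices and E = 5·13 + 14·4 = 121 edges.
F = 2 − V + E = 2 − 70 + 121 = 53.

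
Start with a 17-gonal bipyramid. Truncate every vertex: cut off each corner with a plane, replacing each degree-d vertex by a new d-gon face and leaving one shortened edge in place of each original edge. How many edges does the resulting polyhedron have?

The base solid has V = 19, E = 51, F = 34.
Truncation replaces each original edge-end by a new vertex, so V′ = 2E = 102.
Each original edge survives, and each old vertex of degree d contributes d new edges; summing degrees gives Σd = 2E, so E′ = E + 2E = 3E = 153.
Each original face survives and each original vertex becomes one new face: F′ = F + V = 53.

153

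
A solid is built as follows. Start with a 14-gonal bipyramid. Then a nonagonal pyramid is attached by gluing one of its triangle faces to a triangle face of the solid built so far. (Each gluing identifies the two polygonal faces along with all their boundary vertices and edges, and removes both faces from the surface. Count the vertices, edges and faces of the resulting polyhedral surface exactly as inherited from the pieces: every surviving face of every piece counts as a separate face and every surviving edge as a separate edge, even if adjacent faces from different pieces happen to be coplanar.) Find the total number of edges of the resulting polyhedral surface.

57

A 14-gonal bipyramid: V=16, E=42, F=28.
Attach a nonagonal pyramid (V=10, E=18, F=10) along a 3-gon: merge 3 vertices and 3 edges, delete both glued faces → V=23, E=57, F=36.
Check: V − E + F = 23 − 57 + 36 = 2.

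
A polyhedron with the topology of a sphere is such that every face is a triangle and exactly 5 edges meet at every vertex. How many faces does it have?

Each face has 3 edges and each edge borders two faces, so 2E = 3F.
Each vertex has degree 5, so 5V = 2E and hence V = 3F/5.
Euler: V − E + F = 2 ⇒ (3F/5) − (3F/2) + F = 2.
Multiply by 10: (6 − 15 + 10)F = 20, i.e. 1F = 20.
So F = 20, E = 3·20/2 = 30, V = 3·20/5 = 12.

20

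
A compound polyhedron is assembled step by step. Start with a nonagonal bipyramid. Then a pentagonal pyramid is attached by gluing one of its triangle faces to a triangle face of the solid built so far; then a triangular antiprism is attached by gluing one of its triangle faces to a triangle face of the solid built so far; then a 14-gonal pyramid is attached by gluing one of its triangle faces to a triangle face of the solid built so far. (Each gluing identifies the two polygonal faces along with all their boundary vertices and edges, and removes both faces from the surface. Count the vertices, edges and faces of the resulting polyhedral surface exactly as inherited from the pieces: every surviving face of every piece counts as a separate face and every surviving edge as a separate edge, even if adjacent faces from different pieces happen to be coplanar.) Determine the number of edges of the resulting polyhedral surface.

A nonagonal bipyramid: V=11, E=27, F=18.
Attach a pentagonal pyramid (V=6, E=10, F=6) along a 3-gon: merge 3 vertices and 3 edges, delete both glued faces → V=14, E=34, F=22.
Attach a triangular antiprism (V=6, E=12, F=8) along a 3-gon: merge 3 vertices and 3 edges, delete both glued faces → V=17, E=43, F=28.
Attach a 14-gonal pyramid (V=15, E=28, F=15) along a 3-gon: merge 3 vertices and 3 edges, delete both glued faces → V=29, E=68, F=41.
Check: V − E + F = 29 − 68 + 41 = 2.

68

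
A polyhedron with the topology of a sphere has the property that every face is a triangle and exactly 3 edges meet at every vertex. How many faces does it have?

Each face has 3 edges and each edge borders two faces, so 2E = 3F.
Each vertex has degree 3, so 3V = 2E and hence V = 3F/3.
Euler: V − E + F = 2 ⇒ (3F/3) − (3F/2) + F = 2.
Multiply by 6: (6 − 9 + 6)F = 12, i.e. 3F = 12.
So F = 4, E = 3·4/2 = 6, V = 3·4/3 = 4.

4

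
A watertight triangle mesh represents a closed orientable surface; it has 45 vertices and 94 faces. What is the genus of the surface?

Every face is a triangle, so 2E = 3·94 = 282, giving E = 141.
χ = V − E + F = 45 − 141 + 94 = -2.
For a closed orientable surface χ = 2 − 2g, so g = (2 − (-2))/2 = 2.

2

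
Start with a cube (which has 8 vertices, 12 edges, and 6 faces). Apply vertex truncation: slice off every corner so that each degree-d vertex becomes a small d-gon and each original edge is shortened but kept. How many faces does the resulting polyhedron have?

Truncation replaces each original edge-end by a new vertex, so V′ = 2E = 24.
Each original edge survives, and each old vertex of degree d contributes d new edges; summing degrees gives Σd = 2E, so E′ = E + 2E = 3E = 36.
Each original face survives and each original vertex becomes one new face: F′ = F + V = 14.

14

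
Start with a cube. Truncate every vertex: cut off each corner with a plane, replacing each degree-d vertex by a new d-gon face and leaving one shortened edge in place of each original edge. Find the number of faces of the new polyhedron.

14

The base solid has V = 8, E = 12, F = 6.
Truncation replaces each original edge-end by a new vertex, so V′ = 2E = 24.
Each original edge survives, and each old vertex of degree d contributes d new edges; summing degrees gives Σd = 2E, so E′ = E + 2E = 3E = 36.
Each original face survives and each original vertex becomes one new face: F′ = F + V = 14.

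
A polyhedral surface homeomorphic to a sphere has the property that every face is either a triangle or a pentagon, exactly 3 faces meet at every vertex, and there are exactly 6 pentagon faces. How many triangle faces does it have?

2

Let x be the number of triangles; then F = 6 + x.
Edge–face incidences: 2E = 5·6 + 3·x = 30 + 3x.
Every vertex has degree 3, so 3V = 2E.
Euler: V − E + F = 2 ⇒ (2E)/3 − E + (6 + x) = 2.
Multiply by 6: 2·(2E) − 3·(2E) + 6·(6 + x) = 12, i.e. 36 + 6x − (30 + 3x) = 12.
Collecting terms: 3x + 6 = 12, so 3x = 6, so x = 2.
Then 2E = 30 + 3·2 = 36, so E = 18, V = 2E/3 = 12, F = 6 + 2 = 8.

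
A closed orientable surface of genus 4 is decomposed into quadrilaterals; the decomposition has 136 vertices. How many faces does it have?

χ = 2 − 2·4 = -6, and every face is a square so 4F = 2E.
V − E + F = -6 with E = 4F/2 gives 136 − (4/2 − 1)·F = -6, so F = 142 and E = 284.

142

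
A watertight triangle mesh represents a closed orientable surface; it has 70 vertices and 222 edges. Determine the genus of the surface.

Every face is a triangle and each edge borders two faces, so 3F = 2·222, giving F = 148.
χ = V − E + F = 70 − 222 + 148 = -4.
For a closed orientable surface χ = 2 − 2g, so g = (2 − (-4))/2 = 3.

3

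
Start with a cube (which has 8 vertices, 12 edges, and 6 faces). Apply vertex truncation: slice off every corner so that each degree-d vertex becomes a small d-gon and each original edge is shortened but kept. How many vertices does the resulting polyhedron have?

Truncation replaces each original edge-end by a new vertex, so V′ = 2E = 24.
Each original edge survives, and each old vertex of degree d contributes d new edges; summing degrees gives Σd = 2E, so E′ = E + 2E = 3E = 36.
Each original face survives and each original vertex becomes one new face: F′ = F + V = 14.

24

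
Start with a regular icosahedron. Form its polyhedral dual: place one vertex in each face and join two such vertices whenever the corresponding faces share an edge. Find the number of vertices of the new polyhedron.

The base solid has V = 12, E = 30, F = 20.
The dual swaps V and F and preserves E: V′ = F = 20, E′ = E = 30, F′ = V = 12.

20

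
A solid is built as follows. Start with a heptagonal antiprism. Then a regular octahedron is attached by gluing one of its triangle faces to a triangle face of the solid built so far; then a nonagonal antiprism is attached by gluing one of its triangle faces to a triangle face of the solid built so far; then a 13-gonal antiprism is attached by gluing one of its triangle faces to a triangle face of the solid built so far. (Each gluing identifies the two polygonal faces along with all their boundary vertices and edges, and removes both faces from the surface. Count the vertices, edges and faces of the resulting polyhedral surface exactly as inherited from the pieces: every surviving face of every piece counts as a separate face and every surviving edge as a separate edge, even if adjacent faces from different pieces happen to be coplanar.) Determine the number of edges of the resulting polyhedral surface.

119

A heptagonal antiprism: V=14, E=28, F=16.
Attach a regular octahedron (V=6, E=12, F=8) along a 3-gon: merge 3 vertices and 3 edges, delete both glued faces → V=17, E=37, F=22.
Attach a nonagonal antiprism (V=18, E=36, F=20) along a 3-gon: merge 3 vertices and 3 edges, delete both glued faces → V=32, E=70, F=40.
Attach a 13-gonal antiprism (V=26, E=52, F=28) along a 3-gon: merge 3 vertices and 3 edges, delete both glued faces → V=55, E=119, F=66.
Check: V − E + F = 55 − 119 + 66 = 2.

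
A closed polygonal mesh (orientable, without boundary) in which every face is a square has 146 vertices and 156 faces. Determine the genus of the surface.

Every face is a square, so 2E = 4·156 = 624, giving E = 312.
χ = V − E + F = 146 − 312 + 156 = -10.
For a closed orientable surface χ = 2 − 2g, so g = (2 − (-10))/2 = 6.

6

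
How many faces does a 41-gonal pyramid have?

42

A pyramid on an n-gon base has one n-gon and n triangles: V = 41 + 1 = 42, E = 2·41 = 82, F = 41 + 1 = 42.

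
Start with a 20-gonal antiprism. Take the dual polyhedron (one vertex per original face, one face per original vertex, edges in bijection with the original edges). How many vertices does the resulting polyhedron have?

42

The base solid has V = 40, E = 80, F = 42.
The dual swaps V and F and preserves E: V′ = F = 42, E′ = E = 80, F′ = V = 40.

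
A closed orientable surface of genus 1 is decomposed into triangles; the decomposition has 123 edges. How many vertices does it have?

χ = 2 − 2·1 = 0, and every face is a triangle so 3F = 2E.
F = 2E/3 = 82. Then V = 0 + E − F = 0 + 123 − 82 = 41.

41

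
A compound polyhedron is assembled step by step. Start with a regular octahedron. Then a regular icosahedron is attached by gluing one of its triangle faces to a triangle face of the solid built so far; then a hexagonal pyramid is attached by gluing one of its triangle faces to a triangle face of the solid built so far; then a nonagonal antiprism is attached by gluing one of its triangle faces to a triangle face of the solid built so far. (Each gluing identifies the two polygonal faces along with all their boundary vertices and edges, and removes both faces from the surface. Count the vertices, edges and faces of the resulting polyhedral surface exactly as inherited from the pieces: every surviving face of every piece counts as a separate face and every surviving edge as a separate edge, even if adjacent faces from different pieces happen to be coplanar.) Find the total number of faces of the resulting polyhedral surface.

49

A regular octahedron: V=6, E=12, F=8.
Attach a regular icosahedron (V=12, E=30, F=20) along a 3-gon: merge 3 vertices and 3 edges, delete both glued faces → V=15, E=39, F=26.
Attach a hexagonal pyramid (V=7, E=12, F=7) along a 3-gon: merge 3 vertices and 3 edges, delete both glued faces → V=19, E=48, F=31.
Attach a nonagonal antiprism (V=18, E=36, F=20) along a 3-gon: merge 3 vertices and 3 edges, delete both glued faces → V=34, E=81, F=49.
Check: V − E + F = 34 − 81 + 49 = 2.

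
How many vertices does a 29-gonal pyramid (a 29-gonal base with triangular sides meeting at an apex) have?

30

A pyramid on an n-gon base has one n-gon and n triangles: V = 29 + 1 = 30, E = 2·29 = 58, F = 29 + 1 = 30.
Check: V − E + F = 30 − 58 + 30 = 2.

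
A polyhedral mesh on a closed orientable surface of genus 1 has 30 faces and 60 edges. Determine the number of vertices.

For a closed orientable surface of genus 1, χ = 2 − 2·1 = 0.
V = 0 + E − F = 0 + 60 − 30 = 30.

30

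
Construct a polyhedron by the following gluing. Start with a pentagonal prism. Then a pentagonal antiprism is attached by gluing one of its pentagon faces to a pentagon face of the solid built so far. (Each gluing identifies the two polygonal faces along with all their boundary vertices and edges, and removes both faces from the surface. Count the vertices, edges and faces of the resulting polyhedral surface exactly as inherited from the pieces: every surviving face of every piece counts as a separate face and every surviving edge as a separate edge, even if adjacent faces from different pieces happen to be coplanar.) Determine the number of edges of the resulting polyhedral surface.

30

A pentagonal prism: V=10, E=15, F=7.
Attach a pentagonal antiprism (V=10, E=20, F=12) along a 5-gon: merge 5 vertices and 5 edges, delete both glued faces → V=15, E=30, F=17.
Check: V − E + F = 15 − 30 + 17 = 2.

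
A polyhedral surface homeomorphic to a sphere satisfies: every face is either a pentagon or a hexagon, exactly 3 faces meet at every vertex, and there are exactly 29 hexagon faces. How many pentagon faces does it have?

Let x be the number of pentagons; then F = 29 + x.
Edge–face incidences: 2E = 6·29 + 5·x = 174 + 5x.
Every vertex has degree 3, so 3V = 2E.
Euler: V − E + F = 2 ⇒ (2E)/3 − E + (29 + x) = 2.
Multiply by 6: 2·(2E) − 3·(2E) + 6·(29 + x) = 12, i.e. 174 + 6x − (174 + 5x) = 12.
Collecting terms: x = 12.
Then 2E = 174 + 5·12 = 234, so E = 117, V = 2E/3 = 78, F = 29 + 12 = 41.

12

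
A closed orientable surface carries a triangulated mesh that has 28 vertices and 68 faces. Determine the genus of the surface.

4

Every face is a triangle, so 2E = 3·68 = 204, giving E = 102.
χ = V − E + F = 28 − 102 + 68 = -6.
For a closed orientable surface χ = 2 − 2g, so g = (2 − (-6))/2 = 4.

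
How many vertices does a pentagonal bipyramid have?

A bipyramid over an n-gon has 2n triangular faces and n + 2 vertices: V = 5 + 2 = 7, E = 3·5 = 15, F = 2·5 = 10.
Check: V − E + F = 7 − 15 + 10 = 2.

7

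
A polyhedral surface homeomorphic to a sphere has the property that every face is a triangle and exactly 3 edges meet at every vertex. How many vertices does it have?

4

Each face has 3 edges and each edge borders two faces, so 2E = 3F.
Each vertex has degree 3, so 3V = 2E and hence V = 3F/3.
Euler: V − E + F = 2 ⇒ (3F/3) − (3F/2) + F = 2.
Multiply by 6: (6 − 9 + 6)F = 12, i.e. 3F = 12.
So F = 4, E = 3·4/2 = 6, V = 3·4/3 = 4.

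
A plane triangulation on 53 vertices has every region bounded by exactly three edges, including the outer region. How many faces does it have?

In a plane triangulation 3F = 2E and V − E + F = 2, so F = 2V − 4 = 2·53 − 4 = 102.

102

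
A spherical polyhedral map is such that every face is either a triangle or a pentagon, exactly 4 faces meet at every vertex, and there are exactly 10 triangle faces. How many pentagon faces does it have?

Let x be the number of pentagons; then F = 10 + x.
Edge–face incidences: 2E = 3·10 + 5·x = 30 + 5x.
Every vertex has degree 4, so 4V = 2E.
Euler: V − E + F = 2 ⇒ (2E)/4 − E + (10 + x) = 2.
Multiply by 8: 2·(2E) − 4·(2E) + 8·(10 + x) = 16, i.e. 80 + 8x − 2·(30 + 5x) = 16.
Collecting terms: −2x + 20 = 16, so −2x = −4, so x = 2.
Then 2E = 30 + 5·2 = 40, so E = 20, V = 2E/4 = 10, F = 10 + 2 = 12.

2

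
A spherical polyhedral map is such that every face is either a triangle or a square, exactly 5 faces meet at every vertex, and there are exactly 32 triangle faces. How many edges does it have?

Let x be the number of squares; then F = 32 + x.
Edge–face incidences: 2E = 3·32 + 4·x = 96 + 4x.
Every vertex has degree 5, so 5V = 2E.
Euler: V − E + F = 2 ⇒ (2E)/5 − E + (32 + x) = 2.
Multiply by 10: 2·(2E) − 5·(2E) + 10·(32 + x) = 20, i.e. 320 + 10x − 3·(96 + 4x) = 20.
Collecting terms: −2x + 32 = 20, so −2x = −12, so x = 6.
Then 2E = 96 + 4·6 = 120, so E = 60, V = 2E/5 = 24, F = 32 + 6 = 38.

60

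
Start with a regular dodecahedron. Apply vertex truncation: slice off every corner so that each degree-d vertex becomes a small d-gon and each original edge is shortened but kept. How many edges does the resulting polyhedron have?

The base solid has V = 20, E = 30, F = 12.
Truncation replaces each original edge-end by a new vertex, so V′ = 2E = 60.
Each original edge survives, and each old vertex of degree d contributes d new edges; summing degrees gives Σd = 2E, so E′ = E + 2E = 3E = 90.
Each original face survives and each original vertex becomes one new face: F′ = F + V = 32.

90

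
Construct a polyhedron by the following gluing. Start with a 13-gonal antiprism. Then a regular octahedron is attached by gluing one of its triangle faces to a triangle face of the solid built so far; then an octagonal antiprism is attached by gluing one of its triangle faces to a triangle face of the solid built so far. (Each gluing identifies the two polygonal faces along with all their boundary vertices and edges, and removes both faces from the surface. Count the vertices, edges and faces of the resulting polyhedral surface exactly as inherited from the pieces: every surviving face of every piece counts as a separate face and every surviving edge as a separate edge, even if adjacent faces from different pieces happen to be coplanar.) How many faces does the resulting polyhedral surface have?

50

A 13-gonal antiprism: V=26, E=52, F=28.
Attach a regular octahedron (V=6, E=12, F=8) along a 3-gon: merge 3 vertices and 3 edges, delete both glued faces → V=29, E=61, F=34.
Attach an octagonal antiprism (V=16, E=32, F=18) along a 3-gon: merge 3 vertices and 3 edges, delete both glued faces → V=42, E=90, F=50.
Check: V − E + F = 42 − 90 + 50 = 2.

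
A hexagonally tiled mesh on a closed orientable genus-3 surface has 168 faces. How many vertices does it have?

332

χ = 2 − 2·3 = -4, and every face is a hexagon so 6F = 2E.
E = 6·168/2 = 504. Then V = -4 + E − F = -4 + 504 − 168 = 332.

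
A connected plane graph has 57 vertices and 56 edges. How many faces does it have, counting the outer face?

1

Euler's formula for a connected plane graph: V − E + F = 2, so F = 2 − 57 + 56 = 1.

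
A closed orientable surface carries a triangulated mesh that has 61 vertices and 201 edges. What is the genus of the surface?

4

Every face is a triangle and each edge borders two faces, so 3F = 2·201, giving F = 134.
χ = V − E + F = 61 − 201 + 134 = -6.
For a closed orientable surface χ = 2 − 2g, so g = (2 − (-6))/2 = 4.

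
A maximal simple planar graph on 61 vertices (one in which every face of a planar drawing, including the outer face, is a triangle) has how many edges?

177

In a plane triangulation 3F = 2E and V − E + F = 2, so E = 3V − 6 = 3·61 − 6 = 177.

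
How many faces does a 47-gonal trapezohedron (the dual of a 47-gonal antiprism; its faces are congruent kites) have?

94

The n-trapezohedron (dual of the n-antiprism) has V = 2·47 + 2 = 96, E = 4·47 = 188, F = 2·47 = 94.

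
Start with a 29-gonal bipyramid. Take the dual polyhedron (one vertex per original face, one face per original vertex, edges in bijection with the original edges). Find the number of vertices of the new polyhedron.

The base solid has V = 31, E = 87, F = 58.
The dual swaps V and F and preserves E: V′ = F = 58, E′ = E = 87, F′ = V = 31.

58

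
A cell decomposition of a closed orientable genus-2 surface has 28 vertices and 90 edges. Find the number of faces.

60

For a closed orientable surface of genus 2, χ = 2 − 2·2 = -2.
F = -2 − V + E = -2 − 28 + 90 = 60.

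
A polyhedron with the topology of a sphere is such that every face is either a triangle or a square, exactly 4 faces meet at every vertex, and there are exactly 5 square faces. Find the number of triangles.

Let x be the number of triangles; then F = 5 + x.
Edge–face incidences: 2E = 4·5 + 3·x = 20 + 3x.
Every vertex has degree 4, so 4V = 2E.
Euler: V − E + F = 2 ⇒ (2E)/4 − E + (5 + x) = 2.
Multiply by 8: 2·(2E) − 4·(2E) + 8·(5 + x) = 16, i.e. 40 + 8x − 2·(20 + 3x) = 16.
Collecting terms: 2x = 16, so x = 8.
Then 2E = 20 + 3·8 = 44, so E = 22, V = 2E/4 = 11, F = 5 + 8 = 13.

8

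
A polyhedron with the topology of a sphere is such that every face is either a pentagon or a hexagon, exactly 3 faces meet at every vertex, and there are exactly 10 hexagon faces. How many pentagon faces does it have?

12

Let x be the number of pentagons; then F = 10 + x.
Edge–face incidences: 2E = 6·10 + 5·x = 60 + 5x.
Every vertex has degree 3, so 3V = 2E.
Euler: V − E + F = 2 ⇒ (2E)/3 − E + (10 + x) = 2.
Multiply by 6: 2·(2E) − 3·(2E) + 6·(10 + x) = 12, i.e. 60 + 6x − (60 + 5x) = 12.
Collecting terms: x = 12.
Then 2E = 60 + 5·12 = 120, so E = 60, V = 2E/3 = 40, F = 10 + 12 = 22.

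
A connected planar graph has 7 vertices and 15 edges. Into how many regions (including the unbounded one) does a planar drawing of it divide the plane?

Euler's formula for a connected plane graph: V − E + F = 2, so F = 2 − 7 + 15 = 10.

10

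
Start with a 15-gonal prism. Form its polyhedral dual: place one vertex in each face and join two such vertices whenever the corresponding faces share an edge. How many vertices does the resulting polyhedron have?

The base solid has V = 30, E = 45, F = 17.
The dual swaps V and F and preserves E: V′ = F = 17, E′ = E = 45, F′ = V = 30.

17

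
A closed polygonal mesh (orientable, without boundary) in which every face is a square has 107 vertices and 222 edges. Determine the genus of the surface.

3

Every face is a square and each edge borders two faces, so 4F = 2·222, giving F = 111.
χ = V − E + F = 107 − 222 + 111 = -4.
For a closed orientable surface χ = 2 − 2g, so g = (2 − (-4))/2 = 3.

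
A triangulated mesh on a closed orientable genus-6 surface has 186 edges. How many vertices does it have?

χ = 2 − 2·6 = -10, and every face is a triangle so 3F = 2E.
F = 2E/3 = 124. Then V = -10 + E − F = -10 + 186 − 124 = 52.

52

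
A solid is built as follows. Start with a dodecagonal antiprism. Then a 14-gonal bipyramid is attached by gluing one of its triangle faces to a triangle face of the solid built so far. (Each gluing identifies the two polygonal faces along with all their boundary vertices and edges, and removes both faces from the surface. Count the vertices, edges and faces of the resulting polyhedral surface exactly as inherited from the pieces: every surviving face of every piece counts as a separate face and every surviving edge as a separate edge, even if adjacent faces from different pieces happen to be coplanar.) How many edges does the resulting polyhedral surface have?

A dodecagonal antiprism: V=24, E=48, F=26.
Attach a 14-gonal bipyramid (V=16, E=42, F=28) along a 3-gon: merge 3 vertices and 3 edges, delete both glued faces → V=37, E=87, F=52.
Check: V − E + F = 37 − 87 + 52 = 2.

87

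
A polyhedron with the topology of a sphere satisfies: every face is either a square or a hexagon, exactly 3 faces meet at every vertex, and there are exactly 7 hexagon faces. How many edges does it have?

Let x be the number of squares; then F = 7 + x.
Edge–face incidences: 2E = 6·7 + 4·x = 42 + 4x.
Every vertex has degree 3, so 3V = 2E.
Euler: V − E + F = 2 ⇒ (2E)/3 − E + (7 + x) = 2.
Multiply by 6: 2·(2E) − 3·(2E) + 6·(7 + x) = 12, i.e. 42 + 6x − (42 + 4x) = 12.
Collecting terms: 2x = 12, so x = 6.
Then 2E = 42 + 4·6 = 66, so E = 33, V = 2E/3 = 22, F = 7 + 6 = 13.

33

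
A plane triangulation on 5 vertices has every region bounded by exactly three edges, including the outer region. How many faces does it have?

In a plane triangulation 3F = 2E and V − E + F = 2, so F = 2V − 4 = 2·5 − 4 = 6.

6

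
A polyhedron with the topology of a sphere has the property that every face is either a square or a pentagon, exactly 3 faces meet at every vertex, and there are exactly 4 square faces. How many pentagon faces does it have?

4

Let x be the number of pentagons; then F = 4 + x.
Edge–face incidences: 2E = 4·4 + 5·x = 16 + 5x.
Every vertex has degree 3, so 3V = 2E.
Euler: V − E + F = 2 ⇒ (2E)/3 − E + (4 + x) = 2.
Multiply by 6: 2·(2E) − 3·(2E) + 6·(4 + x) = 12, i.e. 24 + 6x − (16 + 5x) = 12.
Collecting terms: x + 8 = 12, so x = 4.
Then 2E = 16 + 5·4 = 36, so E = 18, V = 2E/3 = 12, F = 4 + 4 = 8.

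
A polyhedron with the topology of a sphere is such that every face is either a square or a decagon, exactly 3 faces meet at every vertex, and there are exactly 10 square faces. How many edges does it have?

Let x be the number of decagons; then F = 10 + x.
Edge–face incidences: 2E = 4·10 + 10·x = 40 + 10x.
Every vertex has degree 3, so 3V = 2E.
Euler: V − E + F = 2 ⇒ (2E)/3 − E + (10 + x) = 2.
Multiply by 6: 2·(2E) − 3·(2E) + 6·(10 + x) = 12, i.e. 60 + 6x − (40 + 10x) = 12.
Collecting terms: −4x + 20 = 12, so −4x = −8, so x = 2.
Then 2E = 40 + 10·2 = 60, so E = 30, V = 2E/3 = 20, F = 10 + 2 = 12.

30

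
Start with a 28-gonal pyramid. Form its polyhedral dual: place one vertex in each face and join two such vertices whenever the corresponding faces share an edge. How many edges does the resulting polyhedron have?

The base solid has V = 29, E = 56, F = 29.
The dual swaps V and F and preserves E: V′ = F = 29, E′ = E = 56, F′ = V = 29.

56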